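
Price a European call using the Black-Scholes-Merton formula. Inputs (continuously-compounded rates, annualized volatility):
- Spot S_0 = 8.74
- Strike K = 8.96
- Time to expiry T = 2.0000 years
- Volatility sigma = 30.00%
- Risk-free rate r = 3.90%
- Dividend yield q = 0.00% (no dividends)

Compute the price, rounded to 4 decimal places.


Answer: Price = 1.6675

Derivation:
d1 = (ln(S/K) + (r - q + 0.5*sigma^2) * T) / (sigma * sqrt(T)) = 0.33738413
d2 = d1 - sigma * sqrt(T) = -0.08687994
exp(-rT) = 0.92496443; exp(-qT) = 1.00000000
C = S_0 * exp(-qT) * N(d1) - K * exp(-rT) * N(d2)
N(d1) = 0.63208633; N(d2) = 0.46538347
C = 8.7400 * 1.00000000 * 0.63208633 - 8.9600 * 0.92496443 * 0.46538347 = 1.6675


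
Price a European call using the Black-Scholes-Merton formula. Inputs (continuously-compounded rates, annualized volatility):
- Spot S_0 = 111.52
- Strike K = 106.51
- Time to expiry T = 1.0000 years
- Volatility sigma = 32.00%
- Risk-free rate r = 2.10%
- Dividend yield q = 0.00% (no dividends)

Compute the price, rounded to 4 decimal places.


d1 = (ln(S/K) + (r - q + 0.5*sigma^2) * T) / (sigma * sqrt(T)) = 0.36926584
d2 = d1 - sigma * sqrt(T) = 0.04926584
exp(-rT) = 0.97921896; exp(-qT) = 1.00000000
C = S_0 * exp(-qT) * N(d1) - K * exp(-rT) * N(d2)
N(d1) = 0.64403521; N(d2) = 0.51964628
C = 111.5200 * 1.00000000 * 0.64403521 - 106.5100 * 0.97921896 * 0.51964628 = 17.6255

Answer: Price = 17.6255


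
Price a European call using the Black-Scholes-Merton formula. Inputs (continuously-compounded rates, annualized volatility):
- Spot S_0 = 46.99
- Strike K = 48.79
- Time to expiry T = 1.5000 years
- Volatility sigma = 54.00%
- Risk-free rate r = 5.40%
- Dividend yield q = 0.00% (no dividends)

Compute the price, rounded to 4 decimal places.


Answer: Price = 12.9400

Derivation:
d1 = (ln(S/K) + (r - q + 0.5*sigma^2) * T) / (sigma * sqrt(T)) = 0.39631752
d2 = d1 - sigma * sqrt(T) = -0.26504471
exp(-rT) = 0.92219369; exp(-qT) = 1.00000000
C = S_0 * exp(-qT) * N(d1) - K * exp(-rT) * N(d2)
N(d1) = 0.65406460; N(d2) = 0.39548751
C = 46.9900 * 1.00000000 * 0.65406460 - 48.7900 * 0.92219369 * 0.39548751 = 12.9400


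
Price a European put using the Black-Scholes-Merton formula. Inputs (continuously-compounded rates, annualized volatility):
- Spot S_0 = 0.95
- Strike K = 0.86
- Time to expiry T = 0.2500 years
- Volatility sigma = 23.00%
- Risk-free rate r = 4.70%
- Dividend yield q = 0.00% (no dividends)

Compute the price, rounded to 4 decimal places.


Answer: Price = 0.0091

Derivation:
d1 = (ln(S/K) + (r - q + 0.5*sigma^2) * T) / (sigma * sqrt(T)) = 1.02514866
d2 = d1 - sigma * sqrt(T) = 0.91014866
exp(-rT) = 0.98831876; exp(-qT) = 1.00000000
P = K * exp(-rT) * N(-d2) - S_0 * exp(-qT) * N(-d1)
N(-d1) = 0.15264653; N(-d2) = 0.18137206
P = 0.8600 * 0.98831876 * 0.18137206 - 0.9500 * 1.00000000 * 0.15264653 = 0.0091


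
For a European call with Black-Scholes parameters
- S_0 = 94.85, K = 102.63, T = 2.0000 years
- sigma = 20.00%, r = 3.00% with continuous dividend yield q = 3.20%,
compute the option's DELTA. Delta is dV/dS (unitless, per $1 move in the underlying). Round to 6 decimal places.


Answer: Delta = 0.412548

Derivation:
d1 = -0.1514396143; d2 = -0.4342823267
phi(d1) = 0.3943937467; exp(-qT) = 0.9380049995; exp(-rT) = 0.9417645336
N(d1) = 0.4398144711
Delta = exp(-qT) * N(d1) = 0.9380049995 * 0.4398144711 = 0.412548


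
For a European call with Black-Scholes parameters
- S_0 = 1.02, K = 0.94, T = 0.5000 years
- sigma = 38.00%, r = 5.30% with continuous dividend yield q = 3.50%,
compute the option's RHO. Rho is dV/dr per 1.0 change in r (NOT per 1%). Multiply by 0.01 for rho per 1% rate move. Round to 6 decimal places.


d1 = 0.4718189760; d2 = 0.2031183991
phi(d1) = 0.3569194667; exp(-qT) = 0.9826522357; exp(-rT) = 0.9738480438
N(d2) = 0.5804787545
Rho = K*T*exp(-rT)*N(d2) = 0.9400 * 0.5000 * 0.9738480438 * 0.5804787545 = 0.265690

Answer: Rho = 0.265690


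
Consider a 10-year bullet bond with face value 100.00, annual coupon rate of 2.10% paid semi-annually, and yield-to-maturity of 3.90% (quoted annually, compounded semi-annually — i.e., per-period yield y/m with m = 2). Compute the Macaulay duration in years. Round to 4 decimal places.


Coupon per period c = face * coupon_rate / m = 1.050000
Periods per year m = 2; per-period yield y/m = 0.019500
Number of cashflows N = 20
Cashflows (t years, CF_t, discount factor 1/(1+y/m)^(m*t), PV):
  t = 0.5000: CF_t = 1.050000, DF = 0.980873, PV = 1.029917
  t = 1.0000: CF_t = 1.050000, DF = 0.962112, PV = 1.010217
  t = 1.5000: CF_t = 1.050000, DF = 0.943709, PV = 0.990895
  t = 2.0000: CF_t = 1.050000, DF = 0.925659, PV = 0.971942
  t = 2.5000: CF_t = 1.050000, DF = 0.907954, PV = 0.953352
  t = 3.0000: CF_t = 1.050000, DF = 0.890588, PV = 0.935117
  t = 3.5000: CF_t = 1.050000, DF = 0.873553, PV = 0.917231
  t = 4.0000: CF_t = 1.050000, DF = 0.856845, PV = 0.899687
  t = 4.5000: CF_t = 1.050000, DF = 0.840456, PV = 0.882479
  t = 5.0000: CF_t = 1.050000, DF = 0.824380, PV = 0.865600
  t = 5.5000: CF_t = 1.050000, DF = 0.808613, PV = 0.849043
  t = 6.0000: CF_t = 1.050000, DF = 0.793146, PV = 0.832803
  t = 6.5000: CF_t = 1.050000, DF = 0.777976, PV = 0.816874
  t = 7.0000: CF_t = 1.050000, DF = 0.763095, PV = 0.801250
  t = 7.5000: CF_t = 1.050000, DF = 0.748500, PV = 0.785925
  t = 8.0000: CF_t = 1.050000, DF = 0.734183, PV = 0.770892
  t = 8.5000: CF_t = 1.050000, DF = 0.720140, PV = 0.756147
  t = 9.0000: CF_t = 1.050000, DF = 0.706366, PV = 0.741684
  t = 9.5000: CF_t = 1.050000, DF = 0.692855, PV = 0.727498
  t = 10.0000: CF_t = 101.050000, DF = 0.679603, PV = 68.673901
Price P = sum_t PV_t = 85.212454
Macaulay numerator sum_t t * PV_t:
  t * PV_t at t = 0.5000: 0.514958
  t * PV_t at t = 1.0000: 1.010217
  t * PV_t at t = 1.5000: 1.486342
  t * PV_t at t = 2.0000: 1.943884
  t * PV_t at t = 2.5000: 2.383379
  t * PV_t at t = 3.0000: 2.805351
  t * PV_t at t = 3.5000: 3.210308
  t * PV_t at t = 4.0000: 3.598748
  t * PV_t at t = 4.5000: 3.971154
  t * PV_t at t = 5.0000: 4.327998
  t * PV_t at t = 5.5000: 4.669737
  t * PV_t at t = 6.0000: 4.996821
  t * PV_t at t = 6.5000: 5.309684
  t * PV_t at t = 7.0000: 5.608750
  t * PV_t at t = 7.5000: 5.894434
  t * PV_t at t = 8.0000: 6.167137
  t * PV_t at t = 8.5000: 6.427252
  t * PV_t at t = 9.0000: 6.675160
  t * PV_t at t = 9.5000: 6.911233
  t * PV_t at t = 10.0000: 686.739006
Macaulay duration D = (sum_t t * PV_t) / P = 764.651555 / 85.212454 = 8.973472

Answer: Macaulay duration = 8.9735 years


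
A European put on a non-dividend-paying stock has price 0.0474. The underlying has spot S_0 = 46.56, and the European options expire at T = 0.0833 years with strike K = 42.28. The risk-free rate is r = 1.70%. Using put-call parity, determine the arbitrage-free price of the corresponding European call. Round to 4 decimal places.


Answer: Call price = 4.3872

Derivation:
Put-call parity: C - P = S_0 * exp(-qT) - K * exp(-rT).
S_0 * exp(-qT) = 46.5600 * 1.00000000 = 46.56000000
K * exp(-rT) = 42.2800 * 0.99858490 = 42.22016966
C = P + S*exp(-qT) - K*exp(-rT)
C = 0.0474 + 46.56000000 - 42.22016966 = 4.3872


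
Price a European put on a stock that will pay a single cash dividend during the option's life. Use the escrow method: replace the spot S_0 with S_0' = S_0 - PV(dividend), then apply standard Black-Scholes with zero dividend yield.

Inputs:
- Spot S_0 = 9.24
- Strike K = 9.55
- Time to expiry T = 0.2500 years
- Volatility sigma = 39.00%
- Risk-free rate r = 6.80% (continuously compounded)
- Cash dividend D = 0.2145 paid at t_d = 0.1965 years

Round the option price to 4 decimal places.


Answer: Price = 0.9099

Derivation:
PV(D) = D * exp(-r * t_d) = 0.2145 * 0.98672688 = 0.21165291
S_0' = S_0 - PV(D) = 9.2400 - 0.21165291 = 9.02834709
d1 = (ln(S_0'/K) + (r + sigma^2/2)*T) / (sigma*sqrt(T)) = -0.10338129
d2 = d1 - sigma*sqrt(T) = -0.29838129
exp(-rT) = 0.98314368
N(-d1) = 0.54116982; N(-d2) = 0.61729391
P = K * exp(-rT) * N(-d2) - S_0' * N(-d1) = 9.5500 * 0.98314368 * 0.61729391 - 9.02834709 * 0.54116982 = 0.9099


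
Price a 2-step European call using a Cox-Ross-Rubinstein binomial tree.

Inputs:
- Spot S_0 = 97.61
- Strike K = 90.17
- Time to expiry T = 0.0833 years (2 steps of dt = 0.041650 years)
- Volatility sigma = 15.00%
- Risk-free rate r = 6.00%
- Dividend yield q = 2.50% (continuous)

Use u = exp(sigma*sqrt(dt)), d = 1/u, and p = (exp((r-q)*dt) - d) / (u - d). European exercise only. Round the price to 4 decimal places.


Answer: Price = V(0,0) = 7.6865

Derivation:
dt = T/N = 0.041650
u = exp(sigma*sqrt(dt)) = 1.031086; d = 1/u = 0.969851
p = (exp((r-q)*dt) - d) / (u - d) = 0.516171
Discount per step: exp(-r*dt) = 0.997504
Stock lattice S(k, i) with i counting down-moves:
  k=0: S(0,0) = 97.6100
  k=1: S(1,0) = 100.6443; S(1,1) = 94.6672
  k=2: S(2,0) = 103.7729; S(2,1) = 97.6100; S(2,2) = 91.8131
Terminal payoffs V(N, i) = max(S_T - K, 0):
  V(2,0) = 13.602909; V(2,1) = 7.440000; V(2,2) = 1.643097
Backward induction: V(k, i) = exp(-r*dt) * [p * V(k+1, i) + (1-p) * V(k+1, i+1)].
  V(1,0) = exp(-r*dt) * [p*13.602909 + (1-p)*7.440000] = 10.594605
  V(1,1) = exp(-r*dt) * [p*7.440000 + (1-p)*1.643097] = 4.623720
  V(0,0) = exp(-r*dt) * [p*10.594605 + (1-p)*4.623720] = 7.686484


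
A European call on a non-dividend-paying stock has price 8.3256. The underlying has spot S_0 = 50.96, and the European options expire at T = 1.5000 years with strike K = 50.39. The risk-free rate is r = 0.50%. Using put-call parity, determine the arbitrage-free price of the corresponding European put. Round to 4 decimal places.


Answer: Put price = 7.3791

Derivation:
Put-call parity: C - P = S_0 * exp(-qT) - K * exp(-rT).
S_0 * exp(-qT) = 50.9600 * 1.00000000 = 50.96000000
K * exp(-rT) = 50.3900 * 0.99252805 = 50.01348868
P = C - S*exp(-qT) + K*exp(-rT)
P = 8.3256 - 50.96000000 + 50.01348868 = 7.3791


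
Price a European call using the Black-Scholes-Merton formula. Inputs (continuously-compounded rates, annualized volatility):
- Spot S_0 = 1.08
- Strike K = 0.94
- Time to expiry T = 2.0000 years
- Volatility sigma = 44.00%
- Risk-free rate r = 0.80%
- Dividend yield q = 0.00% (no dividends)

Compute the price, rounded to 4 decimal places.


d1 = (ln(S/K) + (r - q + 0.5*sigma^2) * T) / (sigma * sqrt(T)) = 0.55995857
d2 = d1 - sigma * sqrt(T) = -0.06229539
exp(-rT) = 0.98412732; exp(-qT) = 1.00000000
C = S_0 * exp(-qT) * N(d1) - K * exp(-rT) * N(d2)
N(d1) = 0.71224615; N(d2) = 0.47516380
C = 1.0800 * 1.00000000 * 0.71224615 - 0.9400 * 0.98412732 * 0.47516380 = 0.3297

Answer: Price = 0.3297


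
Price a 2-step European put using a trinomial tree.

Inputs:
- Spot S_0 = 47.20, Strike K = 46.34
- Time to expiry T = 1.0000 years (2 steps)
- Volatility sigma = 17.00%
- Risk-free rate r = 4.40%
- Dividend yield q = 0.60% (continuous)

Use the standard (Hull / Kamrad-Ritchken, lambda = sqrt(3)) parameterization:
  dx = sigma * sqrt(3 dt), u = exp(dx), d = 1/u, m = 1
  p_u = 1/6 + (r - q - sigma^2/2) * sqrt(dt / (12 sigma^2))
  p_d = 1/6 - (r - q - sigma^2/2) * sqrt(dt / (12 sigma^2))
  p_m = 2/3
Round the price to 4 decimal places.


Answer: Price = V(0,0) = 1.6936

Derivation:
dt = T/N = 0.500000; dx = sigma*sqrt(3*dt) = 0.208207
u = exp(dx) = 1.231468; d = 1/u = 0.812039
p_u = 0.194944, p_m = 0.666667, p_d = 0.138389
Discount per step: exp(-r*dt) = 0.978240
Stock lattice S(k, j) with j the centered position index:
  k=0: S(0,+0) = 47.2000
  k=1: S(1,-1) = 38.3283; S(1,+0) = 47.2000; S(1,+1) = 58.1253
  k=2: S(2,-2) = 31.1240; S(2,-1) = 38.3283; S(2,+0) = 47.2000; S(2,+1) = 58.1253; S(2,+2) = 71.5794
Terminal payoffs V(N, j) = max(K - S_T, 0):
  V(2,-2) = 15.215956; V(2,-1) = 8.011748; V(2,+0) = 0.000000; V(2,+1) = 0.000000; V(2,+2) = 0.000000
Backward induction: V(k, j) = exp(-r*dt) * [p_u * V(k+1, j+1) + p_m * V(k+1, j) + p_d * V(k+1, j-1)]
  V(1,-1) = exp(-r*dt) * [p_u*0.000000 + p_m*8.011748 + p_d*15.215956] = 7.284851
  V(1,+0) = exp(-r*dt) * [p_u*0.000000 + p_m*0.000000 + p_d*8.011748] = 1.084616
  V(1,+1) = exp(-r*dt) * [p_u*0.000000 + p_m*0.000000 + p_d*0.000000] = 0.000000
  V(0,+0) = exp(-r*dt) * [p_u*0.000000 + p_m*1.084616 + p_d*7.284851] = 1.693553


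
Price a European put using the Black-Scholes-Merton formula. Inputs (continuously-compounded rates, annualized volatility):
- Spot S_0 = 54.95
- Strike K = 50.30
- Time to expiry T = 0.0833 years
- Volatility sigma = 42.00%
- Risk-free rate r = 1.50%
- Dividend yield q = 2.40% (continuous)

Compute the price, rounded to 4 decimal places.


d1 = (ln(S/K) + (r - q + 0.5*sigma^2) * T) / (sigma * sqrt(T)) = 0.78383524
d2 = d1 - sigma * sqrt(T) = 0.66261594
exp(-rT) = 0.99875128; exp(-qT) = 0.99800280
P = K * exp(-rT) * N(-d2) - S_0 * exp(-qT) * N(-d1)
N(-d1) = 0.21656840; N(-d2) = 0.25378828
P = 50.3000 * 0.99875128 * 0.25378828 - 54.9500 * 0.99800280 * 0.21656840 = 0.8729

Answer: Price = 0.8729


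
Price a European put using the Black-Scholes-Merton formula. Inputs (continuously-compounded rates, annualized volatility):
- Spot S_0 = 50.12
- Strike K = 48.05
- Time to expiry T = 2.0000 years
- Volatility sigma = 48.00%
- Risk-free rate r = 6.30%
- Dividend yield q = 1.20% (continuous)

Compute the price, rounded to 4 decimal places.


Answer: Price = 9.1050

Derivation:
d1 = (ln(S/K) + (r - q + 0.5*sigma^2) * T) / (sigma * sqrt(T)) = 0.55180550
d2 = d1 - sigma * sqrt(T) = -0.12701701
exp(-rT) = 0.88161485; exp(-qT) = 0.97628571
P = K * exp(-rT) * N(-d2) - S_0 * exp(-qT) * N(-d1)
N(-d1) = 0.29054081; N(-d2) = 0.55053653
P = 48.0500 * 0.88161485 * 0.55053653 - 50.1200 * 0.97628571 * 0.29054081 = 9.1050


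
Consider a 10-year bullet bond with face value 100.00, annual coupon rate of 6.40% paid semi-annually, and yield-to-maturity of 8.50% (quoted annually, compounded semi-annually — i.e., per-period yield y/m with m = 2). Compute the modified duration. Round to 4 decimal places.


Answer: Modified duration = 7.0150

Derivation:
Coupon per period c = face * coupon_rate / m = 3.200000
Periods per year m = 2; per-period yield y/m = 0.042500
Number of cashflows N = 20
Cashflows (t years, CF_t, discount factor 1/(1+y/m)^(m*t), PV):
  t = 0.5000: CF_t = 3.200000, DF = 0.959233, PV = 3.069544
  t = 1.0000: CF_t = 3.200000, DF = 0.920127, PV = 2.944407
  t = 1.5000: CF_t = 3.200000, DF = 0.882616, PV = 2.824371
  t = 2.0000: CF_t = 3.200000, DF = 0.846634, PV = 2.709229
  t = 2.5000: CF_t = 3.200000, DF = 0.812119, PV = 2.598781
  t = 3.0000: CF_t = 3.200000, DF = 0.779011, PV = 2.492835
  t = 3.5000: CF_t = 3.200000, DF = 0.747253, PV = 2.391209
  t = 4.0000: CF_t = 3.200000, DF = 0.716789, PV = 2.293726
  t = 4.5000: CF_t = 3.200000, DF = 0.687568, PV = 2.200216
  t = 5.0000: CF_t = 3.200000, DF = 0.659537, PV = 2.110519
  t = 5.5000: CF_t = 3.200000, DF = 0.632650, PV = 2.024479
  t = 6.0000: CF_t = 3.200000, DF = 0.606858, PV = 1.941946
  t = 6.5000: CF_t = 3.200000, DF = 0.582118, PV = 1.862778
  t = 7.0000: CF_t = 3.200000, DF = 0.558387, PV = 1.786838
  t = 7.5000: CF_t = 3.200000, DF = 0.535623, PV = 1.713993
  t = 8.0000: CF_t = 3.200000, DF = 0.513787, PV = 1.644118
  t = 8.5000: CF_t = 3.200000, DF = 0.492841, PV = 1.577092
  t = 9.0000: CF_t = 3.200000, DF = 0.472749, PV = 1.512798
  t = 9.5000: CF_t = 3.200000, DF = 0.453477, PV = 1.451125
  t = 10.0000: CF_t = 103.200000, DF = 0.434989, PV = 44.890912
Price P = sum_t PV_t = 86.040916
First compute Macaulay numerator sum_t t * PV_t:
  t * PV_t at t = 0.5000: 1.534772
  t * PV_t at t = 1.0000: 2.944407
  t * PV_t at t = 1.5000: 4.236557
  t * PV_t at t = 2.0000: 5.418458
  t * PV_t at t = 2.5000: 6.496952
  t * PV_t at t = 3.0000: 7.478506
  t * PV_t at t = 3.5000: 8.369231
  t * PV_t at t = 4.0000: 9.174903
  t * PV_t at t = 4.5000: 9.900974
  t * PV_t at t = 5.0000: 10.552597
  t * PV_t at t = 5.5000: 11.134635
  t * PV_t at t = 6.0000: 11.651678
  t * PV_t at t = 6.5000: 12.108058
  t * PV_t at t = 7.0000: 12.507863
  t * PV_t at t = 7.5000: 12.854947
  t * PV_t at t = 8.0000: 13.152943
  t * PV_t at t = 8.5000: 13.405278
  t * PV_t at t = 9.0000: 13.615179
  t * PV_t at t = 9.5000: 13.785686
  t * PV_t at t = 10.0000: 448.909116
Macaulay duration D = 629.232739 / 86.040916 = 7.313180
Modified duration = D / (1 + y/m) = 7.313180 / (1 + 0.042500) = 7.015041


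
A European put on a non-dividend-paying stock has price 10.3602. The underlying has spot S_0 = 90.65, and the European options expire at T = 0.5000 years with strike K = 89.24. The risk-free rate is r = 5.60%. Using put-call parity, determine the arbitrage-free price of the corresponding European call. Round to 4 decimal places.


Answer: Call price = 14.2343

Derivation:
Put-call parity: C - P = S_0 * exp(-qT) - K * exp(-rT).
S_0 * exp(-qT) = 90.6500 * 1.00000000 = 90.65000000
K * exp(-rT) = 89.2400 * 0.97238837 = 86.77593785
C = P + S*exp(-qT) - K*exp(-rT)
C = 10.3602 + 90.65000000 - 86.77593785 = 14.2343


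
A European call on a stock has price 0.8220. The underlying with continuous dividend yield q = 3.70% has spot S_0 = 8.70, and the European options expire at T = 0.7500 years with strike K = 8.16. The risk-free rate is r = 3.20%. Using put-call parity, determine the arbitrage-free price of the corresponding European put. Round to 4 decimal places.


Answer: Put price = 0.3266

Derivation:
Put-call parity: C - P = S_0 * exp(-qT) - K * exp(-rT).
S_0 * exp(-qT) = 8.7000 * 0.97263149 = 8.46189400
K * exp(-rT) = 8.1600 * 0.97628571 = 7.96649139
P = C - S*exp(-qT) + K*exp(-rT)
P = 0.8220 - 8.46189400 + 7.96649139 = 0.3266


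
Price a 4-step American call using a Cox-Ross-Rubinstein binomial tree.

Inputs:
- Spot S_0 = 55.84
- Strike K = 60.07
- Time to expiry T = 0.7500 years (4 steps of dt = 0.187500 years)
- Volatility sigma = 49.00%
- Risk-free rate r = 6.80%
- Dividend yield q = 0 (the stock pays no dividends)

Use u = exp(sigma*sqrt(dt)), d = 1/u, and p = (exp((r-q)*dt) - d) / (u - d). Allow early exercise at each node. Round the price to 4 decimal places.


dt = T/N = 0.187500
u = exp(sigma*sqrt(dt)) = 1.236366; d = 1/u = 0.808822
p = (exp((r-q)*dt) - d) / (u - d) = 0.477166
Discount per step: exp(-r*dt) = 0.987331
Stock lattice S(k, i) with i counting down-moves:
  k=0: S(0,0) = 55.8400
  k=1: S(1,0) = 69.0387; S(1,1) = 45.1646
  k=2: S(2,0) = 85.3570; S(2,1) = 55.8400; S(2,2) = 36.5302
  k=3: S(3,0) = 105.5325; S(3,1) = 69.0387; S(3,2) = 45.1646; S(3,3) = 29.5464
  k=4: S(4,0) = 130.4768; S(4,1) = 85.3570; S(4,2) = 55.8400; S(4,3) = 36.5302; S(4,4) = 23.8978
Terminal payoffs V(N, i) = max(S_T - K, 0):
  V(4,0) = 70.406790; V(4,1) = 25.287038; V(4,2) = 0.000000; V(4,3) = 0.000000; V(4,4) = 0.000000
Backward induction: V(k, i) = exp(-r*dt) * [p * V(k+1, i) + (1-p) * V(k+1, i+1)]; then take max(V_cont, immediate exercise) for American.
  V(3,0) = exp(-r*dt) * [p*70.406790 + (1-p)*25.287038] = 46.223548; exercise = 45.462518; V(3,0) = max -> 46.223548
  V(3,1) = exp(-r*dt) * [p*25.287038 + (1-p)*0.000000] = 11.913261; exercise = 8.968663; V(3,1) = max -> 11.913261
  V(3,2) = exp(-r*dt) * [p*0.000000 + (1-p)*0.000000] = 0.000000; exercise = 0.000000; V(3,2) = max -> 0.000000
  V(3,3) = exp(-r*dt) * [p*0.000000 + (1-p)*0.000000] = 0.000000; exercise = 0.000000; V(3,3) = max -> 0.000000
  V(2,0) = exp(-r*dt) * [p*46.223548 + (1-p)*11.913261] = 27.926636; exercise = 25.287038; V(2,0) = max -> 27.926636
  V(2,1) = exp(-r*dt) * [p*11.913261 + (1-p)*0.000000] = 5.612590; exercise = 0.000000; V(2,1) = max -> 5.612590
  V(2,2) = exp(-r*dt) * [p*0.000000 + (1-p)*0.000000] = 0.000000; exercise = 0.000000; V(2,2) = max -> 0.000000
  V(1,0) = exp(-r*dt) * [p*27.926636 + (1-p)*5.612590] = 16.054105; exercise = 8.968663; V(1,0) = max -> 16.054105
  V(1,1) = exp(-r*dt) * [p*5.612590 + (1-p)*0.000000] = 2.644210; exercise = 0.000000; V(1,1) = max -> 2.644210
  V(0,0) = exp(-r*dt) * [p*16.054105 + (1-p)*2.644210] = 8.928397; exercise = 0.000000; V(0,0) = max -> 8.928397

Answer: Price = V(0,0) = 8.9284


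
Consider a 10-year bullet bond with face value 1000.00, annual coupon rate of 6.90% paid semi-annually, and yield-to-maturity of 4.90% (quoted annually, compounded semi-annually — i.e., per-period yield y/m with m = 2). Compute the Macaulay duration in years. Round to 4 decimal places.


Coupon per period c = face * coupon_rate / m = 34.500000
Periods per year m = 2; per-period yield y/m = 0.024500
Number of cashflows N = 20
Cashflows (t years, CF_t, discount factor 1/(1+y/m)^(m*t), PV):
  t = 0.5000: CF_t = 34.500000, DF = 0.976086, PV = 33.674963
  t = 1.0000: CF_t = 34.500000, DF = 0.952744, PV = 32.869657
  t = 1.5000: CF_t = 34.500000, DF = 0.929960, PV = 32.083608
  t = 2.0000: CF_t = 34.500000, DF = 0.907721, PV = 31.316358
  t = 2.5000: CF_t = 34.500000, DF = 0.886013, PV = 30.567455
  t = 3.0000: CF_t = 34.500000, DF = 0.864825, PV = 29.836462
  t = 3.5000: CF_t = 34.500000, DF = 0.844143, PV = 29.122949
  t = 4.0000: CF_t = 34.500000, DF = 0.823957, PV = 28.426500
  t = 4.5000: CF_t = 34.500000, DF = 0.804252, PV = 27.746706
  t = 5.0000: CF_t = 34.500000, DF = 0.785019, PV = 27.083168
  t = 5.5000: CF_t = 34.500000, DF = 0.766246, PV = 26.435499
  t = 6.0000: CF_t = 34.500000, DF = 0.747922, PV = 25.803317
  t = 6.5000: CF_t = 34.500000, DF = 0.730036, PV = 25.186254
  t = 7.0000: CF_t = 34.500000, DF = 0.712578, PV = 24.583947
  t = 7.5000: CF_t = 34.500000, DF = 0.695538, PV = 23.996044
  t = 8.0000: CF_t = 34.500000, DF = 0.678904, PV = 23.422200
  t = 8.5000: CF_t = 34.500000, DF = 0.662669, PV = 22.862079
  t = 9.0000: CF_t = 34.500000, DF = 0.646822, PV = 22.315353
  t = 9.5000: CF_t = 34.500000, DF = 0.631354, PV = 21.781702
  t = 10.0000: CF_t = 1034.500000, DF = 0.616255, PV = 637.516222
Price P = sum_t PV_t = 1156.630445
Macaulay numerator sum_t t * PV_t:
  t * PV_t at t = 0.5000: 16.837482
  t * PV_t at t = 1.0000: 32.869657
  t * PV_t at t = 1.5000: 48.125413
  t * PV_t at t = 2.0000: 62.632715
  t * PV_t at t = 2.5000: 76.418637
  t * PV_t at t = 3.0000: 89.509385
  t * PV_t at t = 3.5000: 101.930323
  t * PV_t at t = 4.0000: 113.706001
  t * PV_t at t = 4.5000: 124.860176
  t * PV_t at t = 5.0000: 135.415841
  t * PV_t at t = 5.5000: 145.395242
  t * PV_t at t = 6.0000: 154.819904
  t * PV_t at t = 6.5000: 163.710651
  t * PV_t at t = 7.0000: 172.087631
  t * PV_t at t = 7.5000: 179.970332
  t * PV_t at t = 8.0000: 187.377603
  t * PV_t at t = 8.5000: 194.327675
  t * PV_t at t = 9.0000: 200.838179
  t * PV_t at t = 9.5000: 206.926165
  t * PV_t at t = 10.0000: 6375.162222
Macaulay duration D = (sum_t t * PV_t) / P = 8782.921233 / 1156.630445 = 7.593541

Answer: Macaulay duration = 7.5935 years


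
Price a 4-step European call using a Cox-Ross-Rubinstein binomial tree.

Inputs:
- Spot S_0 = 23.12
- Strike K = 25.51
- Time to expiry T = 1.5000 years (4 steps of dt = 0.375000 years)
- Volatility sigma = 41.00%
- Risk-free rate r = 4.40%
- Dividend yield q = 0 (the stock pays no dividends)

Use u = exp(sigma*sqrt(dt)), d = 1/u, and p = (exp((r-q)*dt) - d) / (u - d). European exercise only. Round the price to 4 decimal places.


dt = T/N = 0.375000
u = exp(sigma*sqrt(dt)) = 1.285404; d = 1/u = 0.777966
p = (exp((r-q)*dt) - d) / (u - d) = 0.470346
Discount per step: exp(-r*dt) = 0.983635
Stock lattice S(k, i) with i counting down-moves:
  k=0: S(0,0) = 23.1200
  k=1: S(1,0) = 29.7185; S(1,1) = 17.9866
  k=2: S(2,0) = 38.2003; S(2,1) = 23.1200; S(2,2) = 13.9929
  k=3: S(3,0) = 49.1028; S(3,1) = 29.7185; S(3,2) = 17.9866; S(3,3) = 10.8860
  k=4: S(4,0) = 63.1169; S(4,1) = 38.2003; S(4,2) = 23.1200; S(4,3) = 13.9929; S(4,4) = 8.4690
Terminal payoffs V(N, i) = max(S_T - K, 0):
  V(4,0) = 37.606917; V(4,1) = 12.690303; V(4,2) = 0.000000; V(4,3) = 0.000000; V(4,4) = 0.000000
Backward induction: V(k, i) = exp(-r*dt) * [p * V(k+1, i) + (1-p) * V(k+1, i+1)].
  V(3,0) = exp(-r*dt) * [p*37.606917 + (1-p)*12.690303] = 24.010265
  V(3,1) = exp(-r*dt) * [p*12.690303 + (1-p)*0.000000] = 5.871150
  V(3,2) = exp(-r*dt) * [p*0.000000 + (1-p)*0.000000] = 0.000000
  V(3,3) = exp(-r*dt) * [p*0.000000 + (1-p)*0.000000] = 0.000000
  V(2,0) = exp(-r*dt) * [p*24.010265 + (1-p)*5.871150] = 14.167105
  V(2,1) = exp(-r*dt) * [p*5.871150 + (1-p)*0.000000] = 2.716279
  V(2,2) = exp(-r*dt) * [p*0.000000 + (1-p)*0.000000] = 0.000000
  V(1,0) = exp(-r*dt) * [p*14.167105 + (1-p)*2.716279] = 7.969536
  V(1,1) = exp(-r*dt) * [p*2.716279 + (1-p)*0.000000] = 1.256682
  V(0,0) = exp(-r*dt) * [p*7.969536 + (1-p)*1.256682] = 4.341809

Answer: Price = V(0,0) = 4.3418


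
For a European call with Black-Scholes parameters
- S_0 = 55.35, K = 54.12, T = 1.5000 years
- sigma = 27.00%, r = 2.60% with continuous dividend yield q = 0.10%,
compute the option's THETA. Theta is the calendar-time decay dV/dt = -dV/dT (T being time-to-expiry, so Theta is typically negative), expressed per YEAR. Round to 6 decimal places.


Answer: Theta = -2.938734

Derivation:
d1 = 0.3467021567; d2 = 0.0160210414
phi(d1) = 0.3756716735; exp(-qT) = 0.9985011244; exp(-rT) = 0.9617507091
Theta = -S*exp(-qT)*phi(d1)*sigma/(2*sqrt(T)) - r*K*exp(-rT)*N(d2) + q*S*exp(-qT)*N(d1)
N(d1) = 0.6355924551; N(d2) = 0.5063911974; sqrt(T) = 1.2247448714
Term 1 = -55.3500 * 0.9985011244 * 0.3756716735 * 0.2700 / (2 * 1.2247448714) = -2.2885624713
Term 2 = -0.0260 * 54.1200 * 0.9617507091 * 0.5063911974 = -0.6852985278
Term 3 = 0.0010 * 55.3500 * 0.9985011244 * 0.6355924551 = 0.0351273119
Theta = -2.2885624713 + (-0.6852985278) + (0.0351273119) = -2.938734


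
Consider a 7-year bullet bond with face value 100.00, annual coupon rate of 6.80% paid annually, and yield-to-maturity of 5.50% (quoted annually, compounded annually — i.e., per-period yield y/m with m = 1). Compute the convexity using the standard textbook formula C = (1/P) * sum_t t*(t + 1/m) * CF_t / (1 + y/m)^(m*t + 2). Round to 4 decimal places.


Answer: Convexity = 39.3511

Derivation:
Coupon per period c = face * coupon_rate / m = 6.800000
Periods per year m = 1; per-period yield y/m = 0.055000
Number of cashflows N = 7
Cashflows (t years, CF_t, discount factor 1/(1+y/m)^(m*t), PV):
  t = 1.0000: CF_t = 6.800000, DF = 0.947867, PV = 6.445498
  t = 2.0000: CF_t = 6.800000, DF = 0.898452, PV = 6.109476
  t = 3.0000: CF_t = 6.800000, DF = 0.851614, PV = 5.790973
  t = 4.0000: CF_t = 6.800000, DF = 0.807217, PV = 5.489074
  t = 5.0000: CF_t = 6.800000, DF = 0.765134, PV = 5.202914
  t = 6.0000: CF_t = 6.800000, DF = 0.725246, PV = 4.931672
  t = 7.0000: CF_t = 106.800000, DF = 0.687437, PV = 73.418251
Price P = sum_t PV_t = 107.387857
Convexity numerator sum_t t*(t + 1/m) * CF_t / (1+y/m)^(m*t + 2):
  t = 1.0000: term = 11.581946
  t = 2.0000: term = 32.934443
  t = 3.0000: term = 62.434963
  t = 4.0000: term = 98.633433
  t = 5.0000: term = 140.237109
  t = 6.0000: term = 186.096637
  t = 7.0000: term = 3693.917086
Convexity = (1/P) * sum = 4225.835618 / 107.387857 = 39.351149


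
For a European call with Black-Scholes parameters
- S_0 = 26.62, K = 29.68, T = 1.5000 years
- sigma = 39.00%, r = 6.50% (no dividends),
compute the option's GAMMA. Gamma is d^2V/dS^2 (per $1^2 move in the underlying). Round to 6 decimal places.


d1 = 0.2151455818; d2 = -0.2625049181
phi(d1) = 0.3898152602; exp(-qT) = 1.0000000000; exp(-rT) = 0.9071023416
Gamma = exp(-qT) * phi(d1) / (S * sigma * sqrt(T)) = 1.0000000000 * 0.3898152602 / (26.6200 * 0.3900 * 1.2247448714) = 0.030658

Answer: Gamma = 0.030658


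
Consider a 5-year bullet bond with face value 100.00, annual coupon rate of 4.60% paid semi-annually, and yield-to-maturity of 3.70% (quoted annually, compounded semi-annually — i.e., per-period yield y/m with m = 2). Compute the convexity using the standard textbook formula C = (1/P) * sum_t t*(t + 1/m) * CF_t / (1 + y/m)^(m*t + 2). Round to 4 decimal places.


Coupon per period c = face * coupon_rate / m = 2.300000
Periods per year m = 2; per-period yield y/m = 0.018500
Number of cashflows N = 10
Cashflows (t years, CF_t, discount factor 1/(1+y/m)^(m*t), PV):
  t = 0.5000: CF_t = 2.300000, DF = 0.981836, PV = 2.258223
  t = 1.0000: CF_t = 2.300000, DF = 0.964002, PV = 2.217205
  t = 1.5000: CF_t = 2.300000, DF = 0.946492, PV = 2.176931
  t = 2.0000: CF_t = 2.300000, DF = 0.929300, PV = 2.137390
  t = 2.5000: CF_t = 2.300000, DF = 0.912420, PV = 2.098566
  t = 3.0000: CF_t = 2.300000, DF = 0.895847, PV = 2.060448
  t = 3.5000: CF_t = 2.300000, DF = 0.879575, PV = 2.023022
  t = 4.0000: CF_t = 2.300000, DF = 0.863598, PV = 1.986276
  t = 4.5000: CF_t = 2.300000, DF = 0.847912, PV = 1.950197
  t = 5.0000: CF_t = 102.300000, DF = 0.832510, PV = 85.165814
Price P = sum_t PV_t = 104.074071
Convexity numerator sum_t t*(t + 1/m) * CF_t / (1+y/m)^(m*t + 2):
  t = 0.5000: term = 1.088466
  t = 1.0000: term = 3.206084
  t = 1.5000: term = 6.295699
  t = 2.0000: term = 10.302239
  t = 2.5000: term = 15.172665
  t = 3.0000: term = 20.855897
  t = 3.5000: term = 27.302761
  t = 4.0000: term = 34.465930
  t = 4.5000: term = 42.299866
  t = 5.0000: term = 2257.750398
Convexity = (1/P) * sum = 2418.740005 / 104.074071 = 23.240563

Answer: Convexity = 23.2406


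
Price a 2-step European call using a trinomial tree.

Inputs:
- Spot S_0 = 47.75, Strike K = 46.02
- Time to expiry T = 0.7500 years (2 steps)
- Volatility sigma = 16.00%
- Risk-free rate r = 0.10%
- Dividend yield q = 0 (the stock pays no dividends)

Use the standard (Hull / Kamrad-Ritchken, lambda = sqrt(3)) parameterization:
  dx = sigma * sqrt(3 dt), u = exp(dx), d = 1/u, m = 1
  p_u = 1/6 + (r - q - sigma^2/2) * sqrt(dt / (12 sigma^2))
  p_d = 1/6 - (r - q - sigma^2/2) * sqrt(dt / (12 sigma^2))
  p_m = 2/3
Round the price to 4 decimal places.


Answer: Price = V(0,0) = 3.5215

Derivation:
dt = T/N = 0.375000; dx = sigma*sqrt(3*dt) = 0.169706
u = exp(dx) = 1.184956; d = 1/u = 0.843913
p_u = 0.153629, p_m = 0.666667, p_d = 0.179704
Discount per step: exp(-r*dt) = 0.999625
Stock lattice S(k, j) with j the centered position index:
  k=0: S(0,+0) = 47.7500
  k=1: S(1,-1) = 40.2969; S(1,+0) = 47.7500; S(1,+1) = 56.5816
  k=2: S(2,-2) = 34.0070; S(2,-1) = 40.2969; S(2,+0) = 47.7500; S(2,+1) = 56.5816; S(2,+2) = 67.0468
Terminal payoffs V(N, j) = max(S_T - K, 0):
  V(2,-2) = 0.000000; V(2,-1) = 0.000000; V(2,+0) = 1.730000; V(2,+1) = 10.561648; V(2,+2) = 21.026762
Backward induction: V(k, j) = exp(-r*dt) * [p_u * V(k+1, j+1) + p_m * V(k+1, j) + p_d * V(k+1, j-1)]
  V(1,-1) = exp(-r*dt) * [p_u*1.730000 + p_m*0.000000 + p_d*0.000000] = 0.265679
  V(1,+0) = exp(-r*dt) * [p_u*10.561648 + p_m*1.730000 + p_d*0.000000] = 2.774872
  V(1,+1) = exp(-r*dt) * [p_u*21.026762 + p_m*10.561648 + p_d*1.730000] = 10.578348
  V(0,+0) = exp(-r*dt) * [p_u*10.578348 + p_m*2.774872 + p_d*0.265679] = 3.521483


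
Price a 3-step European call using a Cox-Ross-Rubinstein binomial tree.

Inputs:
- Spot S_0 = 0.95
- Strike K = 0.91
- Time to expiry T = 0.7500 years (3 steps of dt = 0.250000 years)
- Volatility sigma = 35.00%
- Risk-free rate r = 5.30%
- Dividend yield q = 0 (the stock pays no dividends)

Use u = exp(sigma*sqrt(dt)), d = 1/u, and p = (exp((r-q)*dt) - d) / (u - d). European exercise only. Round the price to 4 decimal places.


dt = T/N = 0.250000
u = exp(sigma*sqrt(dt)) = 1.191246; d = 1/u = 0.839457
p = (exp((r-q)*dt) - d) / (u - d) = 0.494277
Discount per step: exp(-r*dt) = 0.986837
Stock lattice S(k, i) with i counting down-moves:
  k=0: S(0,0) = 0.9500
  k=1: S(1,0) = 1.1317; S(1,1) = 0.7975
  k=2: S(2,0) = 1.3481; S(2,1) = 0.9500; S(2,2) = 0.6695
  k=3: S(3,0) = 1.6059; S(3,1) = 1.1317; S(3,2) = 0.7975; S(3,3) = 0.5620
Terminal payoffs V(N, i) = max(S_T - K, 0):
  V(3,0) = 0.695936; V(3,1) = 0.221684; V(3,2) = 0.000000; V(3,3) = 0.000000
Backward induction: V(k, i) = exp(-r*dt) * [p * V(k+1, i) + (1-p) * V(k+1, i+1)].
  V(2,0) = exp(-r*dt) * [p*0.695936 + (1-p)*0.221684] = 0.450092
  V(2,1) = exp(-r*dt) * [p*0.221684 + (1-p)*0.000000] = 0.108131
  V(2,2) = exp(-r*dt) * [p*0.000000 + (1-p)*0.000000] = 0.000000
  V(1,0) = exp(-r*dt) * [p*0.450092 + (1-p)*0.108131] = 0.273506
  V(1,1) = exp(-r*dt) * [p*0.108131 + (1-p)*0.000000] = 0.052743
  V(0,0) = exp(-r*dt) * [p*0.273506 + (1-p)*0.052743] = 0.159731

Answer: Price = V(0,0) = 0.1597


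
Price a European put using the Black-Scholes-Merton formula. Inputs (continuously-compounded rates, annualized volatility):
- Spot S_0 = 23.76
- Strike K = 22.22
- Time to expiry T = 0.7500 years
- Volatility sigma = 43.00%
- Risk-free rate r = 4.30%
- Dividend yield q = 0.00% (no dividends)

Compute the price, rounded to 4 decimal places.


d1 = (ln(S/K) + (r - q + 0.5*sigma^2) * T) / (sigma * sqrt(T)) = 0.45274522
d2 = d1 - sigma * sqrt(T) = 0.08035430
exp(-rT) = 0.96826449; exp(-qT) = 1.00000000
P = K * exp(-rT) * N(-d2) - S_0 * exp(-qT) * N(-d1)
N(-d1) = 0.32536611; N(-d2) = 0.46797774
P = 22.2200 * 0.96826449 * 0.46797774 - 23.7600 * 1.00000000 * 0.32536611 = 2.3378

Answer: Price = 2.3378


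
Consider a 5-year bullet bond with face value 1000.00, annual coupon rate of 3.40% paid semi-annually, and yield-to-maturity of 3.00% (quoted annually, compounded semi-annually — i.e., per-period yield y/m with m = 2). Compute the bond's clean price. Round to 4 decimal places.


Answer: Price = 1018.4444

Derivation:
Coupon per period c = face * coupon_rate / m = 17.000000
Periods per year m = 2; per-period yield y/m = 0.015000
Number of cashflows N = 10
Cashflows (t years, CF_t, discount factor 1/(1+y/m)^(m*t), PV):
  t = 0.5000: CF_t = 17.000000, DF = 0.985222, PV = 16.748768
  t = 1.0000: CF_t = 17.000000, DF = 0.970662, PV = 16.501250
  t = 1.5000: CF_t = 17.000000, DF = 0.956317, PV = 16.257389
  t = 2.0000: CF_t = 17.000000, DF = 0.942184, PV = 16.017132
  t = 2.5000: CF_t = 17.000000, DF = 0.928260, PV = 15.780426
  t = 3.0000: CF_t = 17.000000, DF = 0.914542, PV = 15.547217
  t = 3.5000: CF_t = 17.000000, DF = 0.901027, PV = 15.317455
  t = 4.0000: CF_t = 17.000000, DF = 0.887711, PV = 15.091089
  t = 4.5000: CF_t = 17.000000, DF = 0.874592, PV = 14.868068
  t = 5.0000: CF_t = 1017.000000, DF = 0.861667, PV = 876.315575
Price P = sum_t PV_t = 1018.444369


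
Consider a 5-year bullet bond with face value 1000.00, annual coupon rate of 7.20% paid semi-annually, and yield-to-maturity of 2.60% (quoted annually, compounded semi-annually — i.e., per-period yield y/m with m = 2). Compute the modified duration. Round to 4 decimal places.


Answer: Modified duration = 4.3076

Derivation:
Coupon per period c = face * coupon_rate / m = 36.000000
Periods per year m = 2; per-period yield y/m = 0.013000
Number of cashflows N = 10
Cashflows (t years, CF_t, discount factor 1/(1+y/m)^(m*t), PV):
  t = 0.5000: CF_t = 36.000000, DF = 0.987167, PV = 35.538006
  t = 1.0000: CF_t = 36.000000, DF = 0.974498, PV = 35.081941
  t = 1.5000: CF_t = 36.000000, DF = 0.961992, PV = 34.631728
  t = 2.0000: CF_t = 36.000000, DF = 0.949647, PV = 34.187293
  t = 2.5000: CF_t = 36.000000, DF = 0.937460, PV = 33.748562
  t = 3.0000: CF_t = 36.000000, DF = 0.925429, PV = 33.315461
  t = 3.5000: CF_t = 36.000000, DF = 0.913553, PV = 32.887918
  t = 4.0000: CF_t = 36.000000, DF = 0.901829, PV = 32.465862
  t = 4.5000: CF_t = 36.000000, DF = 0.890256, PV = 32.049222
  t = 5.0000: CF_t = 1036.000000, DF = 0.878831, PV = 910.469290
Price P = sum_t PV_t = 1214.375284
First compute Macaulay numerator sum_t t * PV_t:
  t * PV_t at t = 0.5000: 17.769003
  t * PV_t at t = 1.0000: 35.081941
  t * PV_t at t = 1.5000: 51.947592
  t * PV_t at t = 2.0000: 68.374587
  t * PV_t at t = 2.5000: 84.371405
  t * PV_t at t = 3.0000: 99.946383
  t * PV_t at t = 3.5000: 115.107714
  t * PV_t at t = 4.0000: 129.863448
  t * PV_t at t = 4.5000: 144.221499
  t * PV_t at t = 5.0000: 4552.346451
Macaulay duration D = 5299.030024 / 1214.375284 = 4.363585
Modified duration = D / (1 + y/m) = 4.363585 / (1 + 0.013000) = 4.307587


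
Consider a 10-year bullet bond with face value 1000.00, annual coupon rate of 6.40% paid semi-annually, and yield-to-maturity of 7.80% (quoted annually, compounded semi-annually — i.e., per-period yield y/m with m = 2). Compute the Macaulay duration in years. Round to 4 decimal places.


Answer: Macaulay duration = 7.3889 years

Derivation:
Coupon per period c = face * coupon_rate / m = 32.000000
Periods per year m = 2; per-period yield y/m = 0.039000
Number of cashflows N = 20
Cashflows (t years, CF_t, discount factor 1/(1+y/m)^(m*t), PV):
  t = 0.5000: CF_t = 32.000000, DF = 0.962464, PV = 30.798845
  t = 1.0000: CF_t = 32.000000, DF = 0.926337, PV = 29.642777
  t = 1.5000: CF_t = 32.000000, DF = 0.891566, PV = 28.530103
  t = 2.0000: CF_t = 32.000000, DF = 0.858100, PV = 27.459194
  t = 2.5000: CF_t = 32.000000, DF = 0.825890, PV = 26.428483
  t = 3.0000: CF_t = 32.000000, DF = 0.794889, PV = 25.436461
  t = 3.5000: CF_t = 32.000000, DF = 0.765052, PV = 24.481676
  t = 4.0000: CF_t = 32.000000, DF = 0.736335, PV = 23.562730
  t = 4.5000: CF_t = 32.000000, DF = 0.708696, PV = 22.678277
  t = 5.0000: CF_t = 32.000000, DF = 0.682094, PV = 21.827023
  t = 5.5000: CF_t = 32.000000, DF = 0.656491, PV = 21.007722
  t = 6.0000: CF_t = 32.000000, DF = 0.631849, PV = 20.219174
  t = 6.5000: CF_t = 32.000000, DF = 0.608132, PV = 19.460225
  t = 7.0000: CF_t = 32.000000, DF = 0.585305, PV = 18.729764
  t = 7.5000: CF_t = 32.000000, DF = 0.563335, PV = 18.026722
  t = 8.0000: CF_t = 32.000000, DF = 0.542190, PV = 17.350069
  t = 8.5000: CF_t = 32.000000, DF = 0.521838, PV = 16.698816
  t = 9.0000: CF_t = 32.000000, DF = 0.502250, PV = 16.072007
  t = 9.5000: CF_t = 32.000000, DF = 0.483398, PV = 15.468727
  t = 10.0000: CF_t = 1032.000000, DF = 0.465253, PV = 480.140949
Price P = sum_t PV_t = 904.019744
Macaulay numerator sum_t t * PV_t:
  t * PV_t at t = 0.5000: 15.399423
  t * PV_t at t = 1.0000: 29.642777
  t * PV_t at t = 1.5000: 42.795154
  t * PV_t at t = 2.0000: 54.918388
  t * PV_t at t = 2.5000: 66.071208
  t * PV_t at t = 3.0000: 76.309384
  t * PV_t at t = 3.5000: 85.685866
  t * PV_t at t = 4.0000: 94.250918
  t * PV_t at t = 4.5000: 102.052245
  t * PV_t at t = 5.0000: 109.135114
  t * PV_t at t = 5.5000: 115.542469
  t * PV_t at t = 6.0000: 121.315043
  t * PV_t at t = 6.5000: 126.491463
  t * PV_t at t = 7.0000: 131.108350
  t * PV_t at t = 7.5000: 135.200416
  t * PV_t at t = 8.0000: 138.800556
  t * PV_t at t = 8.5000: 141.939933
  t * PV_t at t = 9.0000: 144.648066
  t * PV_t at t = 9.5000: 146.952906
  t * PV_t at t = 10.0000: 4801.409486
Macaulay duration D = (sum_t t * PV_t) / P = 6679.669167 / 904.019744 = 7.388853


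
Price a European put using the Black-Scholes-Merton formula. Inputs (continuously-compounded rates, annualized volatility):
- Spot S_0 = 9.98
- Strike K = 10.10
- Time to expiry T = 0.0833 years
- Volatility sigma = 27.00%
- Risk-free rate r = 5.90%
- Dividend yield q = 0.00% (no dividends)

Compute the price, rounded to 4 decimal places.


d1 = (ln(S/K) + (r - q + 0.5*sigma^2) * T) / (sigma * sqrt(T)) = -0.05134760
d2 = d1 - sigma * sqrt(T) = -0.12927429
exp(-rT) = 0.99509736; exp(-qT) = 1.00000000
P = K * exp(-rT) * N(-d2) - S_0 * exp(-qT) * N(-d1)
N(-d1) = 0.52047573; N(-d2) = 0.55142969
P = 10.1000 * 0.99509736 * 0.55142969 - 9.9800 * 1.00000000 * 0.52047573 = 0.3478

Answer: Price = 0.3478


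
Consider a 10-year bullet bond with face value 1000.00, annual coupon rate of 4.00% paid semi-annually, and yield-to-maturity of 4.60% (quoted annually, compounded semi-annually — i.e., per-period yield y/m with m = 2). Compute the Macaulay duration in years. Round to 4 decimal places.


Coupon per period c = face * coupon_rate / m = 20.000000
Periods per year m = 2; per-period yield y/m = 0.023000
Number of cashflows N = 20
Cashflows (t years, CF_t, discount factor 1/(1+y/m)^(m*t), PV):
  t = 0.5000: CF_t = 20.000000, DF = 0.977517, PV = 19.550342
  t = 1.0000: CF_t = 20.000000, DF = 0.955540, PV = 19.110794
  t = 1.5000: CF_t = 20.000000, DF = 0.934056, PV = 18.681128
  t = 2.0000: CF_t = 20.000000, DF = 0.913056, PV = 18.261122
  t = 2.5000: CF_t = 20.000000, DF = 0.892528, PV = 17.850559
  t = 3.0000: CF_t = 20.000000, DF = 0.872461, PV = 17.449227
  t = 3.5000: CF_t = 20.000000, DF = 0.852846, PV = 17.056918
  t = 4.0000: CF_t = 20.000000, DF = 0.833671, PV = 16.673429
  t = 4.5000: CF_t = 20.000000, DF = 0.814928, PV = 16.298562
  t = 5.0000: CF_t = 20.000000, DF = 0.796606, PV = 15.932123
  t = 5.5000: CF_t = 20.000000, DF = 0.778696, PV = 15.573923
  t = 6.0000: CF_t = 20.000000, DF = 0.761189, PV = 15.223776
  t = 6.5000: CF_t = 20.000000, DF = 0.744075, PV = 14.881502
  t = 7.0000: CF_t = 20.000000, DF = 0.727346, PV = 14.546922
  t = 7.5000: CF_t = 20.000000, DF = 0.710993, PV = 14.219866
  t = 8.0000: CF_t = 20.000000, DF = 0.695008, PV = 13.900162
  t = 8.5000: CF_t = 20.000000, DF = 0.679382, PV = 13.587646
  t = 9.0000: CF_t = 20.000000, DF = 0.664108, PV = 13.282156
  t = 9.5000: CF_t = 20.000000, DF = 0.649177, PV = 12.983535
  t = 10.0000: CF_t = 1020.000000, DF = 0.634581, PV = 647.273009
Price P = sum_t PV_t = 952.336702
Macaulay numerator sum_t t * PV_t:
  t * PV_t at t = 0.5000: 9.775171
  t * PV_t at t = 1.0000: 19.110794
  t * PV_t at t = 1.5000: 28.021692
  t * PV_t at t = 2.0000: 36.522244
  t * PV_t at t = 2.5000: 44.626398
  t * PV_t at t = 3.0000: 52.347681
  t * PV_t at t = 3.5000: 59.699213
  t * PV_t at t = 4.0000: 66.693716
  t * PV_t at t = 4.5000: 73.343530
  t * PV_t at t = 5.0000: 79.660616
  t * PV_t at t = 5.5000: 85.656577
  t * PV_t at t = 6.0000: 91.342657
  t * PV_t at t = 6.5000: 96.729761
  t * PV_t at t = 7.0000: 101.828457
  t * PV_t at t = 7.5000: 106.648992
  t * PV_t at t = 8.0000: 111.201295
  t * PV_t at t = 8.5000: 115.494991
  t * PV_t at t = 9.0000: 119.539407
  t * PV_t at t = 9.5000: 123.343583
  t * PV_t at t = 10.0000: 6472.730090
Macaulay duration D = (sum_t t * PV_t) / P = 7894.316865 / 952.336702 = 8.289418

Answer: Macaulay duration = 8.2894 years
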